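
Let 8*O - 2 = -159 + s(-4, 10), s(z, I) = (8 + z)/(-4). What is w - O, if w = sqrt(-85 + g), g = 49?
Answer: 79/4 + 6*I ≈ 19.75 + 6.0*I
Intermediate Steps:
s(z, I) = -2 - z/4 (s(z, I) = (8 + z)*(-1/4) = -2 - z/4)
O = -79/4 (O = 1/4 + (-159 + (-2 - 1/4*(-4)))/8 = 1/4 + (-159 + (-2 + 1))/8 = 1/4 + (-159 - 1)/8 = 1/4 + (1/8)*(-160) = 1/4 - 20 = -79/4 ≈ -19.750)
w = 6*I (w = sqrt(-85 + 49) = sqrt(-36) = 6*I ≈ 6.0*I)
w - O = 6*I - 1*(-79/4) = 6*I + 79/4 = 79/4 + 6*I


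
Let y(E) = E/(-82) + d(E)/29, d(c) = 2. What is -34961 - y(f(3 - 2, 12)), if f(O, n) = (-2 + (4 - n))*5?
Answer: -41569436/1189 ≈ -34962.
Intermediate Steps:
f(O, n) = 10 - 5*n (f(O, n) = (2 - n)*5 = 10 - 5*n)
y(E) = 2/29 - E/82 (y(E) = E/(-82) + 2/29 = E*(-1/82) + 2*(1/29) = -E/82 + 2/29 = 2/29 - E/82)
-34961 - y(f(3 - 2, 12)) = -34961 - (2/29 - (10 - 5*12)/82) = -34961 - (2/29 - (10 - 60)/82) = -34961 - (2/29 - 1/82*(-50)) = -34961 - (2/29 + 25/41) = -34961 - 1*807/1189 = -34961 - 807/1189 = -41569436/1189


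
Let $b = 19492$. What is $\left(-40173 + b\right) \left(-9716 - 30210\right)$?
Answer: $825709606$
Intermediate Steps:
$\left(-40173 + b\right) \left(-9716 - 30210\right) = \left(-40173 + 19492\right) \left(-9716 - 30210\right) = - 20681 \left(-9716 - 30210\right) = \left(-20681\right) \left(-39926\right) = 825709606$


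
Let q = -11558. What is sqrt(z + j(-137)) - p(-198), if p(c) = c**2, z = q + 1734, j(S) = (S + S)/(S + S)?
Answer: -39204 + I*sqrt(9823) ≈ -39204.0 + 99.111*I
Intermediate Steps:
j(S) = 1 (j(S) = (2*S)/((2*S)) = (2*S)*(1/(2*S)) = 1)
z = -9824 (z = -11558 + 1734 = -9824)
sqrt(z + j(-137)) - p(-198) = sqrt(-9824 + 1) - 1*(-198)**2 = sqrt(-9823) - 1*39204 = I*sqrt(9823) - 39204 = -39204 + I*sqrt(9823)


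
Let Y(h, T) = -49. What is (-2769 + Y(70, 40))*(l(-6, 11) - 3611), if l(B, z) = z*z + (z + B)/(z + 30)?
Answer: 403213530/41 ≈ 9.8345e+6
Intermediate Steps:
l(B, z) = z² + (B + z)/(30 + z)
(-2769 + Y(70, 40))*(l(-6, 11) - 3611) = (-2769 - 49)*((-6 + 11 + 11³ + 30*11²)/(30 + 11) - 3611) = -2818*((-6 + 11 + 1331 + 30*121)/41 - 3611) = -2818*((-6 + 11 + 1331 + 3630)/41 - 3611) = -2818*((1/41)*4966 - 3611) = -2818*(4966/41 - 3611) = -2818*(-143085/41) = 403213530/41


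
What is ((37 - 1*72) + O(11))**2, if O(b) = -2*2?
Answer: 1521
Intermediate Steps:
O(b) = -4
((37 - 1*72) + O(11))**2 = ((37 - 1*72) - 4)**2 = ((37 - 72) - 4)**2 = (-35 - 4)**2 = (-39)**2 = 1521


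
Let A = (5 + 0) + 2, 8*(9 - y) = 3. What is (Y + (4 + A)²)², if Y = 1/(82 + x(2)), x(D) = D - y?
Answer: 5324766841/363609 ≈ 14644.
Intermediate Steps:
y = 69/8 (y = 9 - ⅛*3 = 9 - 3/8 = 69/8 ≈ 8.6250)
x(D) = -69/8 + D (x(D) = D - 1*69/8 = D - 69/8 = -69/8 + D)
A = 7 (A = 5 + 2 = 7)
Y = 8/603 (Y = 1/(82 + (-69/8 + 2)) = 1/(82 - 53/8) = 1/(603/8) = 8/603 ≈ 0.013267)
(Y + (4 + A)²)² = (8/603 + (4 + 7)²)² = (8/603 + 11²)² = (8/603 + 121)² = (72971/603)² = 5324766841/363609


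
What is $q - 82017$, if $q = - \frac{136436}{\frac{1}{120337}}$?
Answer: $-16418380949$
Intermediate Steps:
$q = -16418298932$ ($q = - 136436 \frac{1}{\frac{1}{120337}} = \left(-136436\right) 120337 = -16418298932$)
$q - 82017 = -16418298932 - 82017 = -16418380949$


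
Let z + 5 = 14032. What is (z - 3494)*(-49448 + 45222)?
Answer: -44512458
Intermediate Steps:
z = 14027 (z = -5 + 14032 = 14027)
(z - 3494)*(-49448 + 45222) = (14027 - 3494)*(-49448 + 45222) = 10533*(-4226) = -44512458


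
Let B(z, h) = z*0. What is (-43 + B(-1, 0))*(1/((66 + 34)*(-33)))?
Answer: 43/3300 ≈ 0.013030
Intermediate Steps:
B(z, h) = 0
(-43 + B(-1, 0))*(1/((66 + 34)*(-33))) = (-43 + 0)*(1/((66 + 34)*(-33))) = -43*(-1)/(100*33) = -43*(-1/3300) = 43/3300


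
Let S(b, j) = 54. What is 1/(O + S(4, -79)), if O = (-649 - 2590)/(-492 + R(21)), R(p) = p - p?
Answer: 12/727 ≈ 0.016506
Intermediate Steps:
R(p) = 0
O = 79/12 (O = (-649 - 2590)/(-492 + 0) = -3239/(-492) = -3239*(-1/492) = 79/12 ≈ 6.5833)
1/(O + S(4, -79)) = 1/(79/12 + 54) = 1/(727/12) = 12/727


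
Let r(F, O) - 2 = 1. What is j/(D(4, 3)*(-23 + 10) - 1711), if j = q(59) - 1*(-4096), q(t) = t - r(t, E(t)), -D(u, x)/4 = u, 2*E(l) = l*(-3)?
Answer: -1384/501 ≈ -2.7625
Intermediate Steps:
E(l) = -3*l/2 (E(l) = (l*(-3))/2 = (-3*l)/2 = -3*l/2)
D(u, x) = -4*u
r(F, O) = 3 (r(F, O) = 2 + 1 = 3)
q(t) = -3 + t (q(t) = t - 1*3 = t - 3 = -3 + t)
j = 4152 (j = (-3 + 59) - 1*(-4096) = 56 + 4096 = 4152)
j/(D(4, 3)*(-23 + 10) - 1711) = 4152/((-4*4)*(-23 + 10) - 1711) = 4152/(-16*(-13) - 1711) = 4152/(208 - 1711) = 4152/(-1503) = 4152*(-1/1503) = -1384/501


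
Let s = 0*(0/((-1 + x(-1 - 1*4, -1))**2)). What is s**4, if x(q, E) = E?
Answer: 0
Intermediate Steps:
s = 0 (s = 0*(0/((-1 - 1)**2)) = 0*(0/((-2)**2)) = 0*(0/4) = 0*(0*(1/4)) = 0*0 = 0)
s**4 = 0**4 = 0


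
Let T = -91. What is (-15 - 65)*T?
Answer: 7280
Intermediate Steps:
(-15 - 65)*T = (-15 - 65)*(-91) = -80*(-91) = 7280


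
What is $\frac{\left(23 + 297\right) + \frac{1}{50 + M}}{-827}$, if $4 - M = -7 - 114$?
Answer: $- \frac{56001}{144725} \approx -0.38695$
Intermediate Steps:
$M = 125$ ($M = 4 - \left(-7 - 114\right) = 4 - -121 = 4 + 121 = 125$)
$\frac{\left(23 + 297\right) + \frac{1}{50 + M}}{-827} = \frac{\left(23 + 297\right) + \frac{1}{50 + 125}}{-827} = \left(320 + \frac{1}{175}\right) \left(- \frac{1}{827}\right) = \frac{56001}{175} \left(- \frac{1}{827}\right) = - \frac{56001}{144725}$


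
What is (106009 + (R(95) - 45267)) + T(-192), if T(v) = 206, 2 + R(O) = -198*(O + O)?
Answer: 23326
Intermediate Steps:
R(O) = -2 - 396*O (R(O) = -2 - 198*(O + O) = -2 - 396*O)
(106009 + (R(95) - 45267)) + T(-192) = (106009 + ((-2 - 396*95) - 45267)) + 206 = (106009 + ((-2 - 37620) - 45267)) + 206 = (106009 + (-37622 - 45267)) + 206 = (106009 - 82889) + 206 = 23120 + 206 = 23326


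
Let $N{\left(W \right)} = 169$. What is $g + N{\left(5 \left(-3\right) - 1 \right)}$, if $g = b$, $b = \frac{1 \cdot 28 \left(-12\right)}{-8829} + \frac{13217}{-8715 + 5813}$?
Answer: $\frac{1404786427}{8540586} \approx 164.48$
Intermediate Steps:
$b = - \frac{38572607}{8540586}$ ($b = 28 \left(-12\right) \left(- \frac{1}{8829}\right) + \frac{13217}{-2902} = \left(-336\right) \left(- \frac{1}{8829}\right) + 13217 \left(- \frac{1}{2902}\right) = \frac{112}{2943} - \frac{13217}{2902} = - \frac{38572607}{8540586} \approx -4.5164$)
$g = - \frac{38572607}{8540586} \approx -4.5164$
$g + N{\left(5 \left(-3\right) - 1 \right)} = - \frac{38572607}{8540586} + 169 = \frac{1404786427}{8540586}$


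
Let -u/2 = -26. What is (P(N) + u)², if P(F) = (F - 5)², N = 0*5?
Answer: 5929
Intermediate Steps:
u = 52 (u = -2*(-26) = 52)
N = 0
P(F) = (-5 + F)²
(P(N) + u)² = ((-5 + 0)² + 52)² = ((-5)² + 52)² = (25 + 52)² = 77² = 5929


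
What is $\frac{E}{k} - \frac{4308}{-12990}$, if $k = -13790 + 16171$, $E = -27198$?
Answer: $- \frac{57174112}{5154865} \approx -11.091$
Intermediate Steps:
$k = 2381$
$\frac{E}{k} - \frac{4308}{-12990} = - \frac{27198}{2381} - \frac{4308}{-12990} = \left(-27198\right) \frac{1}{2381} - - \frac{718}{2165} = - \frac{27198}{2381} + \frac{718}{2165} = - \frac{57174112}{5154865}$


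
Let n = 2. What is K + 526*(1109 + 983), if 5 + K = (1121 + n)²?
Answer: 2361516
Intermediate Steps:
K = 1261124 (K = -5 + (1121 + 2)² = -5 + 1123² = -5 + 1261129 = 1261124)
K + 526*(1109 + 983) = 1261124 + 526*(1109 + 983) = 1261124 + 526*2092 = 1261124 + 1100392 = 2361516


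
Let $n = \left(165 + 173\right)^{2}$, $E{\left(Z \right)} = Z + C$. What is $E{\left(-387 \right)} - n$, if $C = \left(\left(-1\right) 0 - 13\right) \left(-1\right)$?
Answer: $-114618$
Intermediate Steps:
$C = 13$ ($C = \left(0 - 13\right) \left(-1\right) = \left(-13\right) \left(-1\right) = 13$)
$E{\left(Z \right)} = 13 + Z$ ($E{\left(Z \right)} = Z + 13 = 13 + Z$)
$n = 114244$ ($n = 338^{2} = 114244$)
$E{\left(-387 \right)} - n = \left(13 - 387\right) - 114244 = -374 - 114244 = -114618$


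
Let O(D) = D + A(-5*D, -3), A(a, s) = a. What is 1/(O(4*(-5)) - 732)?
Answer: -1/652 ≈ -0.0015337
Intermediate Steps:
O(D) = -4*D (O(D) = D - 5*D = -4*D)
1/(O(4*(-5)) - 732) = 1/(-16*(-5) - 732) = 1/(-4*(-20) - 732) = 1/(80 - 732) = 1/(-652) = -1/652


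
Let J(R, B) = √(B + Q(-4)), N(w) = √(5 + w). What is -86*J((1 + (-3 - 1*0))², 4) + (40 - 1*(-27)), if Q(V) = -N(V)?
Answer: 67 - 86*√3 ≈ -81.956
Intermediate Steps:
Q(V) = -√(5 + V)
J(R, B) = √(-1 + B) (J(R, B) = √(B - √(5 - 4)) = √(B - √1) = √(B - 1*1) = √(B - 1) = √(-1 + B))
-86*J((1 + (-3 - 1*0))², 4) + (40 - 1*(-27)) = -86*√(-1 + 4) + (40 - 1*(-27)) = -86*√3 + (40 + 27) = -86*√3 + 67 = 67 - 86*√3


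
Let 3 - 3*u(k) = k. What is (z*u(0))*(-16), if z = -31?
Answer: 496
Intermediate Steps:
u(k) = 1 - k/3
(z*u(0))*(-16) = -31*(1 - 1/3*0)*(-16) = -31*(1 + 0)*(-16) = -31*1*(-16) = -31*(-16) = 496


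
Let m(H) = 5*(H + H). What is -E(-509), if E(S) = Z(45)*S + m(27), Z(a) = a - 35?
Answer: 4820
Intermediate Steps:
m(H) = 10*H (m(H) = 5*(2*H) = 10*H)
Z(a) = -35 + a
E(S) = 270 + 10*S (E(S) = (-35 + 45)*S + 10*27 = 10*S + 270 = 270 + 10*S)
-E(-509) = -(270 + 10*(-509)) = -(270 - 5090) = -1*(-4820) = 4820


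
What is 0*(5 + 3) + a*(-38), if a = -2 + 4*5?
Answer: -684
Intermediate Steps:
a = 18 (a = -2 + 20 = 18)
0*(5 + 3) + a*(-38) = 0*(5 + 3) + 18*(-38) = 0*8 - 684 = 0 - 684 = -684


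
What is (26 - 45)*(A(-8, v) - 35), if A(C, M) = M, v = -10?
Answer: 855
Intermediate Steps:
(26 - 45)*(A(-8, v) - 35) = (26 - 45)*(-10 - 35) = -19*(-45) = 855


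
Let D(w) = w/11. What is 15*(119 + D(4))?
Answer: 19695/11 ≈ 1790.5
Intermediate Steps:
D(w) = w/11 (D(w) = w*(1/11) = w/11)
15*(119 + D(4)) = 15*(119 + (1/11)*4) = 15*(119 + 4/11) = 15*(1313/11) = 19695/11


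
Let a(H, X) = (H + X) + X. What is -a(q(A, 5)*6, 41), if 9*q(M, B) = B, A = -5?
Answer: -256/3 ≈ -85.333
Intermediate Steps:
q(M, B) = B/9
a(H, X) = H + 2*X
-a(q(A, 5)*6, 41) = -(((1/9)*5)*6 + 2*41) = -((5/9)*6 + 82) = -(10/3 + 82) = -1*256/3 = -256/3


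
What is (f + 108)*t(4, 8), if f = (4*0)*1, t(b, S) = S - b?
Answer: 432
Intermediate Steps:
f = 0 (f = 0*1 = 0)
(f + 108)*t(4, 8) = (0 + 108)*(8 - 1*4) = 108*(8 - 4) = 108*4 = 432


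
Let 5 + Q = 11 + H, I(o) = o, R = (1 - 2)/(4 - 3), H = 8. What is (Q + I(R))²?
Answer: 169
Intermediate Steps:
R = -1 (R = -1/1 = -1*1 = -1)
Q = 14 (Q = -5 + (11 + 8) = -5 + 19 = 14)
(Q + I(R))² = (14 - 1)² = 13² = 169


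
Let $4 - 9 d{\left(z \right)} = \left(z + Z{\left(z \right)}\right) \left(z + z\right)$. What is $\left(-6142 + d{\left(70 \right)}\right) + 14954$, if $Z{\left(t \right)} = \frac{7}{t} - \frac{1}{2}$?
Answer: $\frac{69568}{9} \approx 7729.8$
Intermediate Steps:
$Z{\left(t \right)} = - \frac{1}{2} + \frac{7}{t}$ ($Z{\left(t \right)} = \frac{7}{t} - \frac{1}{2} = - \frac{1}{2} + \frac{7}{t}$)
$d{\left(z \right)} = \frac{4}{9} - \frac{2 z \left(z + \frac{14 - z}{2 z}\right)}{9}$ ($d{\left(z \right)} = \frac{4}{9} - \frac{\left(z + \frac{14 - z}{2 z}\right) \left(z + z\right)}{9} = \frac{4}{9} - \frac{\left(z + \frac{14 - z}{2 z}\right) 2 z}{9} = \frac{4}{9} - \frac{2 z \left(z + \frac{14 - z}{2 z}\right)}{9}$)
$\left(-6142 + d{\left(70 \right)}\right) + 14954 = \left(-6142 - \left(- \frac{20}{3} + \frac{9800}{9}\right)\right) + 14954 = \left(-6142 - \frac{9740}{9}\right) + 14954 = - \frac{65018}{9} + 14954 = \frac{69568}{9}$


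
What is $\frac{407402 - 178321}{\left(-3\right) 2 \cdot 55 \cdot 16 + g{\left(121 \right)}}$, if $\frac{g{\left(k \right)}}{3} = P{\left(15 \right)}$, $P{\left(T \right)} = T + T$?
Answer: $- \frac{229081}{5190} \approx -44.139$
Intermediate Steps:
$P{\left(T \right)} = 2 T$
$g{\left(k \right)} = 90$ ($g{\left(k \right)} = 3 \cdot 2 \cdot 15 = 3 \cdot 30 = 90$)
$\frac{407402 - 178321}{\left(-3\right) 2 \cdot 55 \cdot 16 + g{\left(121 \right)}} = \frac{407402 - 178321}{\left(-3\right) 2 \cdot 55 \cdot 16 + 90} = \frac{407402 - 178321}{\left(-6\right) 55 \cdot 16 + 90} = \frac{229081}{\left(-330\right) 16 + 90} = \frac{229081}{-5280 + 90} = \frac{229081}{-5190} = 229081 \left(- \frac{1}{5190}\right) = - \frac{229081}{5190}$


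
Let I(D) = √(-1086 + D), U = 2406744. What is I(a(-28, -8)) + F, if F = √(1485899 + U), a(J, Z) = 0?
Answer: √3892643 + I*√1086 ≈ 1973.0 + 32.955*I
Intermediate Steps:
F = √3892643 (F = √(1485899 + 2406744) = √3892643 ≈ 1973.0)
I(a(-28, -8)) + F = √(-1086 + 0) + √3892643 = √(-1086) + √3892643 = I*√1086 + √3892643 = √3892643 + I*√1086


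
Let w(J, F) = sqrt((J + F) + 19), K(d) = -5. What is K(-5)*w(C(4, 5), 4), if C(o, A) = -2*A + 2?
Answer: -5*sqrt(15) ≈ -19.365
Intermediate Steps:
C(o, A) = 2 - 2*A
w(J, F) = sqrt(19 + F + J) (w(J, F) = sqrt((F + J) + 19) = sqrt(19 + F + J))
K(-5)*w(C(4, 5), 4) = -5*sqrt(19 + 4 + (2 - 2*5)) = -5*sqrt(19 + 4 + (2 - 10)) = -5*sqrt(19 + 4 - 8) = -5*sqrt(15)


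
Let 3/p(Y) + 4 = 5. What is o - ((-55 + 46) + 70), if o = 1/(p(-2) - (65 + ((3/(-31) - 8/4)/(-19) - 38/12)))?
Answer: -12710261/208307 ≈ -61.017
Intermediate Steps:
p(Y) = 3 (p(Y) = 3/(-4 + 5) = 3/1 = 3*1 = 3)
o = -3534/208307 (o = 1/(3 - (65 + ((3/(-31) - 8/4)/(-19) - 38/12))) = 1/(3 - (65 + ((3*(-1/31) - 8*¼)*(-1/19) - 38*1/12))) = 1/(3 - (65 + ((-3/31 - 2)*(-1/19) - 19/6))) = 1/(3 - (65 + (-65/31*(-1/19) - 19/6))) = 1/(3 - (65 + (65/589 - 19/6))) = 1/(3 - (65 - 10801/3534)) = 1/(3 - 1*218909/3534) = 1/(3 - 218909/3534) = 1/(-208307/3534) = -3534/208307 ≈ -0.016965)
o - ((-55 + 46) + 70) = -3534/208307 - ((-55 + 46) + 70) = -3534/208307 - (-9 + 70) = -3534/208307 - 1*61 = -3534/208307 - 61 = -12710261/208307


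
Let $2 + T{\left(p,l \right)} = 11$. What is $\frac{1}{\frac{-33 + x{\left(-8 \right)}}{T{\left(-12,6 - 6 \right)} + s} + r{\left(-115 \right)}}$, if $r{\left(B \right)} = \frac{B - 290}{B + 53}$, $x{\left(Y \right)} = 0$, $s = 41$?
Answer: $\frac{775}{4551} \approx 0.17029$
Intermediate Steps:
$T{\left(p,l \right)} = 9$ ($T{\left(p,l \right)} = -2 + 11 = 9$)
$r{\left(B \right)} = \frac{-290 + B}{53 + B}$
$\frac{1}{\frac{-33 + x{\left(-8 \right)}}{T{\left(-12,6 - 6 \right)} + s} + r{\left(-115 \right)}} = \frac{1}{\frac{-33 + 0}{9 + 41} + \frac{-290 - 115}{53 - 115}} = \frac{1}{- \frac{33}{50} + \frac{1}{-62} \left(-405\right)} = \frac{1}{\left(-33\right) \frac{1}{50} - - \frac{405}{62}} = \frac{1}{- \frac{33}{50} + \frac{405}{62}} = \frac{1}{\frac{4551}{775}} = \frac{775}{4551}$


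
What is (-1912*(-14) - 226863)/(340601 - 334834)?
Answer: -200095/5767 ≈ -34.697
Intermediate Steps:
(-1912*(-14) - 226863)/(340601 - 334834) = (26768 - 226863)/5767 = -200095*1/5767 = -200095/5767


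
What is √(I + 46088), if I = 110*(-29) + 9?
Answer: √42907 ≈ 207.14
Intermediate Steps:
I = -3181 (I = -3190 + 9 = -3181)
√(I + 46088) = √(-3181 + 46088) = √42907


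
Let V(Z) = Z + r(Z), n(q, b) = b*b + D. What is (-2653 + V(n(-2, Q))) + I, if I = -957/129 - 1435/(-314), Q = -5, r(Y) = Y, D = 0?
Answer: -35184167/13502 ≈ -2605.8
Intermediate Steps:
n(q, b) = b² (n(q, b) = b*b + 0 = b² + 0 = b²)
V(Z) = 2*Z (V(Z) = Z + Z = 2*Z)
I = -38461/13502 (I = -957*1/129 - 1435*(-1/314) = -319/43 + 1435/314 = -38461/13502 ≈ -2.8485)
(-2653 + V(n(-2, Q))) + I = (-2653 + 2*(-5)²) - 38461/13502 = (-2653 + 2*25) - 38461/13502 = (-2653 + 50) - 38461/13502 = -2603 - 38461/13502 = -35184167/13502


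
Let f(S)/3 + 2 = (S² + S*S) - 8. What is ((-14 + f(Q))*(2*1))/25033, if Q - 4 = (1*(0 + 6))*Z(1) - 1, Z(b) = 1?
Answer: 884/25033 ≈ 0.035313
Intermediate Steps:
Q = 9 (Q = 4 + ((1*(0 + 6))*1 - 1) = 4 + ((1*6)*1 - 1) = 4 + (6*1 - 1) = 4 + (6 - 1) = 4 + 5 = 9)
f(S) = -30 + 6*S² (f(S) = -6 + 3*((S² + S*S) - 8) = -6 + 3*((S² + S²) - 8) = -6 + 3*(2*S² - 8) = -6 + 3*(-8 + 2*S²) = -6 + (-24 + 6*S²) = -30 + 6*S²)
((-14 + f(Q))*(2*1))/25033 = ((-14 + (-30 + 6*9²))*(2*1))/25033 = ((-14 + (-30 + 6*81))*2)*(1/25033) = ((-14 + (-30 + 486))*2)*(1/25033) = ((-14 + 456)*2)*(1/25033) = (442*2)*(1/25033) = 884*(1/25033) = 884/25033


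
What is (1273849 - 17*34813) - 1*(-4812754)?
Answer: 5494782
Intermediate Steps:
(1273849 - 17*34813) - 1*(-4812754) = (1273849 - 1*591821) + 4812754 = (1273849 - 591821) + 4812754 = 682028 + 4812754 = 5494782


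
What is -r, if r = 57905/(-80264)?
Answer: 57905/80264 ≈ 0.72143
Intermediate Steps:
r = -57905/80264 (r = 57905*(-1/80264) = -57905/80264 ≈ -0.72143)
-r = -1*(-57905/80264) = 57905/80264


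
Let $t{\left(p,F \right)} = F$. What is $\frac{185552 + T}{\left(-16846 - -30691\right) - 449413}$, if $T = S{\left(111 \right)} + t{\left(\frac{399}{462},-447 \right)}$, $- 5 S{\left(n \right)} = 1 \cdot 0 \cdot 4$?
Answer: $- \frac{185105}{435568} \approx -0.42497$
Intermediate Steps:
$S{\left(n \right)} = 0$ ($S{\left(n \right)} = - \frac{1 \cdot 0 \cdot 4}{5} = - \frac{0 \cdot 4}{5} = \left(- \frac{1}{5}\right) 0 = 0$)
$T = -447$ ($T = 0 - 447 = -447$)
$\frac{185552 + T}{\left(-16846 - -30691\right) - 449413} = \frac{185552 - 447}{\left(-16846 - -30691\right) - 449413} = \frac{185105}{\left(-16846 + 30691\right) - 449413} = \frac{185105}{13845 - 449413} = \frac{185105}{-435568} = 185105 \left(- \frac{1}{435568}\right) = - \frac{185105}{435568}$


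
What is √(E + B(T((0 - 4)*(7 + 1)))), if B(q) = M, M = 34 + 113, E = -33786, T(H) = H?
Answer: I*√33639 ≈ 183.41*I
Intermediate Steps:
M = 147
B(q) = 147
√(E + B(T((0 - 4)*(7 + 1)))) = √(-33786 + 147) = √(-33639) = I*√33639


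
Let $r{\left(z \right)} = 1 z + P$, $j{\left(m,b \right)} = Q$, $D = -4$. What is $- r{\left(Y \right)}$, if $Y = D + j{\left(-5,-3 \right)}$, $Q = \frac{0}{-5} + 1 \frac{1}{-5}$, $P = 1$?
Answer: $\frac{16}{5} \approx 3.2$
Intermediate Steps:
$Q = - \frac{1}{5}$ ($Q = 0 \left(- \frac{1}{5}\right) + 1 \left(- \frac{1}{5}\right) = 0 - \frac{1}{5} = - \frac{1}{5} \approx -0.2$)
$j{\left(m,b \right)} = - \frac{1}{5}$
$Y = - \frac{21}{5}$ ($Y = -4 - \frac{1}{5} = - \frac{21}{5} \approx -4.2$)
$r{\left(z \right)} = 1 + z$ ($r{\left(z \right)} = 1 z + 1 = z + 1 = 1 + z$)
$- r{\left(Y \right)} = - (1 - \frac{21}{5}) = \left(-1\right) \left(- \frac{16}{5}\right) = \frac{16}{5}$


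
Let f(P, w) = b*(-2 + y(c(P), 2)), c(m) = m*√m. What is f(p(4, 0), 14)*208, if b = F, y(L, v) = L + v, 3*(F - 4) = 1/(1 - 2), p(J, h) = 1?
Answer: 2288/3 ≈ 762.67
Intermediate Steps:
c(m) = m^(3/2)
F = 11/3 (F = 4 + 1/(3*(1 - 2)) = 4 + (⅓)/(-1) = 4 + (⅓)*(-1) = 4 - ⅓ = 11/3 ≈ 3.6667)
b = 11/3 ≈ 3.6667
f(P, w) = 11*P^(3/2)/3 (f(P, w) = 11*(-2 + (P^(3/2) + 2))/3 = 11*(-2 + (2 + P^(3/2)))/3 = 11*P^(3/2)/3)
f(p(4, 0), 14)*208 = (11*1^(3/2)/3)*208 = ((11/3)*1)*208 = (11/3)*208 = 2288/3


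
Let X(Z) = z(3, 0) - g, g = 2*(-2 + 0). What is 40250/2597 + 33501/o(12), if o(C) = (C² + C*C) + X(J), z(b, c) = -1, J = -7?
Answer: 4700707/35987 ≈ 130.62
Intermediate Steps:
g = -4 (g = 2*(-2) = -4)
X(Z) = 3 (X(Z) = -1 - 1*(-4) = -1 + 4 = 3)
o(C) = 3 + 2*C² (o(C) = (C² + C*C) + 3 = (C² + C²) + 3 = 2*C² + 3 = 3 + 2*C²)
40250/2597 + 33501/o(12) = 40250/2597 + 33501/(3 + 2*12²) = 40250*(1/2597) + 33501/(3 + 2*144) = 5750/371 + 33501/(3 + 288) = 5750/371 + 33501/291 = 5750/371 + 33501*(1/291) = 5750/371 + 11167/97 = 4700707/35987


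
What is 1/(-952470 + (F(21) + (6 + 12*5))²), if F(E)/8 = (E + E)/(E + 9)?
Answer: -25/23662754 ≈ -1.0565e-6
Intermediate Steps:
F(E) = 16*E/(9 + E) (F(E) = 8*((E + E)/(E + 9)) = 8*((2*E)/(9 + E)) = 8*(2*E/(9 + E)) = 16*E/(9 + E))
1/(-952470 + (F(21) + (6 + 12*5))²) = 1/(-952470 + (16*21/(9 + 21) + (6 + 12*5))²) = 1/(-952470 + (16*21/30 + (6 + 60))²) = 1/(-952470 + (16*21*(1/30) + 66)²) = 1/(-952470 + (56/5 + 66)²) = 1/(-952470 + (386/5)²) = 1/(-952470 + 148996/25) = 1/(-23662754/25) = -25/23662754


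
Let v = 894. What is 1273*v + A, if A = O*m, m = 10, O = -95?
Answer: 1137112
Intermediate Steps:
A = -950 (A = -95*10 = -950)
1273*v + A = 1273*894 - 950 = 1138062 - 950 = 1137112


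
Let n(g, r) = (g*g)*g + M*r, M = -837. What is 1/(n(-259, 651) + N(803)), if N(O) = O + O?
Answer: -1/17917260 ≈ -5.5812e-8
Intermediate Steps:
n(g, r) = g**3 - 837*r (n(g, r) = (g*g)*g - 837*r = g**2*g - 837*r = g**3 - 837*r)
N(O) = 2*O
1/(n(-259, 651) + N(803)) = 1/(((-259)**3 - 837*651) + 2*803) = 1/((-17373979 - 544887) + 1606) = 1/(-17918866 + 1606) = 1/(-17917260) = -1/17917260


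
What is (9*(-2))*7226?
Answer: -130068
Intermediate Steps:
(9*(-2))*7226 = -18*7226 = -130068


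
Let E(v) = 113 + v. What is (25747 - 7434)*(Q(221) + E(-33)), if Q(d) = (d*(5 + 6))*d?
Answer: 9840142603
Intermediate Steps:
Q(d) = 11*d² (Q(d) = (d*11)*d = (11*d)*d = 11*d²)
(25747 - 7434)*(Q(221) + E(-33)) = (25747 - 7434)*(11*221² + (113 - 33)) = 18313*(11*48841 + 80) = 18313*(537251 + 80) = 18313*537331 = 9840142603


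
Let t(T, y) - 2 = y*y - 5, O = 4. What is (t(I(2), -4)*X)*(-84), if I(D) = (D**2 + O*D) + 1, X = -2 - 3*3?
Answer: 12012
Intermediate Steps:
X = -11 (X = -2 - 9 = -11)
I(D) = 1 + D**2 + 4*D (I(D) = (D**2 + 4*D) + 1 = 1 + D**2 + 4*D)
t(T, y) = -3 + y**2 (t(T, y) = 2 + (y*y - 5) = 2 + (y**2 - 5) = 2 + (-5 + y**2) = -3 + y**2)
(t(I(2), -4)*X)*(-84) = ((-3 + (-4)**2)*(-11))*(-84) = ((-3 + 16)*(-11))*(-84) = (13*(-11))*(-84) = -143*(-84) = 12012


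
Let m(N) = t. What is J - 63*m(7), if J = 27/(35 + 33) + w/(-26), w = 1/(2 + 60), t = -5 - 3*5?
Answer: 8634976/6851 ≈ 1260.4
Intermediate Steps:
t = -20 (t = -5 - 15 = -20)
w = 1/62 ≈ 0.016129
m(N) = -20
J = 2716/6851 (J = 27/(35 + 33) + (1/62)/(-26) = 27/68 + (1/62)*(-1/26) = 27*(1/68) - 1/1612 = 27/68 - 1/1612 = 2716/6851 ≈ 0.39644)
J - 63*m(7) = 2716/6851 - 63*(-20) = 2716/6851 + 1260 = 8634976/6851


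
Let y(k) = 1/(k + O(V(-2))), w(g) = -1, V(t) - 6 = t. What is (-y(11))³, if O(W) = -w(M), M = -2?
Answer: -1/1728 ≈ -0.00057870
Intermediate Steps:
V(t) = 6 + t
O(W) = 1 (O(W) = -1*(-1) = 1)
y(k) = 1/(1 + k) (y(k) = 1/(k + 1) = 1/(1 + k))
(-y(11))³ = (-1/(1 + 11))³ = (-1/12)³ = -1/1728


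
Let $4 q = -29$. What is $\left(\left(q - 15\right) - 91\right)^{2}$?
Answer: $\frac{205209}{16} \approx 12826.0$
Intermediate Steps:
$q = - \frac{29}{4}$ ($q = \frac{1}{4} \left(-29\right) = - \frac{29}{4} \approx -7.25$)
$\left(\left(q - 15\right) - 91\right)^{2} = \left(\left(- \frac{29}{4} - 15\right) - 91\right)^{2} = \left(- \frac{89}{4} - 91\right)^{2} = \left(- \frac{453}{4}\right)^{2} = \frac{205209}{16}$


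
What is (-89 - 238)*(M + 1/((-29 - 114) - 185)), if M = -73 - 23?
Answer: 10296903/328 ≈ 31393.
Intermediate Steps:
M = -96
(-89 - 238)*(M + 1/((-29 - 114) - 185)) = (-89 - 238)*(-96 + 1/((-29 - 114) - 185)) = -327*(-96 + 1/(-143 - 185)) = -327*(-96 + 1/(-328)) = -327*(-96 - 1/328) = -327*(-31489/328) = 10296903/328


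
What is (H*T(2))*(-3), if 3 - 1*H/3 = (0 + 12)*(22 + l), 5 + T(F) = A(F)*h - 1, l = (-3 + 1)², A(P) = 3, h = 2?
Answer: 0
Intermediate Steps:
l = 4 (l = (-2)² = 4)
T(F) = 0 (T(F) = -5 + (3*2 - 1) = -5 + (6 - 1) = -5 + 5 = 0)
H = -927 (H = 9 - 3*(0 + 12)*(22 + 4) = 9 - 36*26 = 9 - 3*312 = 9 - 936 = -927)
(H*T(2))*(-3) = -927*0*(-3) = 0*(-3) = 0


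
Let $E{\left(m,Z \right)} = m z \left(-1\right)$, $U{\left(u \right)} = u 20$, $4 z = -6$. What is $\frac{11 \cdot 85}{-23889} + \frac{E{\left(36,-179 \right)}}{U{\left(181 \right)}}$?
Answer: $- \frac{1047347}{43239090} \approx -0.024222$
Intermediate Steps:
$z = - \frac{3}{2}$ ($z = \frac{1}{4} \left(-6\right) = - \frac{3}{2} \approx -1.5$)
$U{\left(u \right)} = 20 u$
$E{\left(m,Z \right)} = \frac{3 m}{2}$ ($E{\left(m,Z \right)} = m \left(- \frac{3}{2}\right) \left(-1\right) = - \frac{3 m}{2} \left(-1\right) = \frac{3 m}{2}$)
$\frac{11 \cdot 85}{-23889} + \frac{E{\left(36,-179 \right)}}{U{\left(181 \right)}} = \frac{11 \cdot 85}{-23889} + \frac{\frac{3}{2} \cdot 36}{20 \cdot 181} = 935 \left(- \frac{1}{23889}\right) + \frac{54}{3620} = - \frac{935}{23889} + 54 \cdot \frac{1}{3620} = - \frac{935}{23889} + \frac{27}{1810} = - \frac{1047347}{43239090}$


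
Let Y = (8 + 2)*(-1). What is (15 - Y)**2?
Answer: 625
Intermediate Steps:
Y = -10 (Y = 10*(-1) = -10)
(15 - Y)**2 = (15 - 1*(-10))**2 = (15 + 10)**2 = 25**2 = 625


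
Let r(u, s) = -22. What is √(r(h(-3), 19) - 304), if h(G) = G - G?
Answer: I*√326 ≈ 18.055*I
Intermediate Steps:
h(G) = 0
√(r(h(-3), 19) - 304) = √(-22 - 304) = √(-326) = I*√326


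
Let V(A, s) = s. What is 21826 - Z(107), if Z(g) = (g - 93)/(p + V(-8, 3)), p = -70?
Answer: 1462356/67 ≈ 21826.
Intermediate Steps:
Z(g) = 93/67 - g/67 (Z(g) = (g - 93)/(-70 + 3) = (-93 + g)/(-67) = (-93 + g)*(-1/67) = 93/67 - g/67)
21826 - Z(107) = 21826 - (93/67 - 1/67*107) = 21826 - (93/67 - 107/67) = 21826 - 1*(-14/67) = 21826 + 14/67 = 1462356/67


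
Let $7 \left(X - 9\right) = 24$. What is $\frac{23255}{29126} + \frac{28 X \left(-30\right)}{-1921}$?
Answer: $\frac{348748295}{55951046} \approx 6.2331$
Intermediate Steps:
$X = \frac{87}{7}$ ($X = 9 + \frac{1}{7} \cdot 24 = 9 + \frac{24}{7} = \frac{87}{7} \approx 12.429$)
$\frac{23255}{29126} + \frac{28 X \left(-30\right)}{-1921} = \frac{23255}{29126} + \frac{28 \cdot \frac{87}{7} \left(-30\right)}{-1921} = 23255 \cdot \frac{1}{29126} + 348 \left(-30\right) \left(- \frac{1}{1921}\right) = \frac{23255}{29126} - - \frac{10440}{1921} = \frac{23255}{29126} + \frac{10440}{1921} = \frac{348748295}{55951046}$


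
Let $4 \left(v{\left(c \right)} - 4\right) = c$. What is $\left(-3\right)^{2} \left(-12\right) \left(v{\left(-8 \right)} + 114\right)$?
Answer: $-12528$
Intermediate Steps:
$v{\left(c \right)} = 4 + \frac{c}{4}$
$\left(-3\right)^{2} \left(-12\right) \left(v{\left(-8 \right)} + 114\right) = \left(-3\right)^{2} \left(-12\right) \left(\left(4 + \frac{1}{4} \left(-8\right)\right) + 114\right) = 9 \left(-12\right) \left(\left(4 - 2\right) + 114\right) = - 108 \left(2 + 114\right) = \left(-108\right) 116 = -12528$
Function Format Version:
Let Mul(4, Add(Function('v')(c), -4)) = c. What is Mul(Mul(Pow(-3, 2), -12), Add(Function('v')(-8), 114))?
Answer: -12528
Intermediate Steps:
Function('v')(c) = Add(4, Mul(Rational(1, 4), c))
Mul(Mul(Pow(-3, 2), -12), Add(Function('v')(-8), 114)) = Mul(Mul(Pow(-3, 2), -12), Add(Add(4, Mul(Rational(1, 4), -8)), 114)) = Mul(Mul(9, -12), Add(Add(4, -2), 114)) = Mul(-108, Add(2, 114)) = Mul(-108, 116) = -12528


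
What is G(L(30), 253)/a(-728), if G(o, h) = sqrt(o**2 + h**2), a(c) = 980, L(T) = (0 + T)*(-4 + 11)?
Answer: sqrt(108109)/980 ≈ 0.33551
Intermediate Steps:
L(T) = 7*T (L(T) = T*7 = 7*T)
G(o, h) = sqrt(h**2 + o**2)
G(L(30), 253)/a(-728) = sqrt(253**2 + (7*30)**2)/980 = sqrt(64009 + 210**2)*(1/980) = sqrt(64009 + 44100)*(1/980) = sqrt(108109)*(1/980) = sqrt(108109)/980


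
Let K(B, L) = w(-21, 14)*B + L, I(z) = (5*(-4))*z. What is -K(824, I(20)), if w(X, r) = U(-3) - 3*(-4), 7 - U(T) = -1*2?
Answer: -16904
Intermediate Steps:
U(T) = 9 (U(T) = 7 - (-1)*2 = 7 - 1*(-2) = 7 + 2 = 9)
I(z) = -20*z
w(X, r) = 21 (w(X, r) = 9 - 3*(-4) = 9 + 12 = 21)
K(B, L) = L + 21*B (K(B, L) = 21*B + L = L + 21*B)
-K(824, I(20)) = -(-20*20 + 21*824) = -(-400 + 17304) = -1*16904 = -16904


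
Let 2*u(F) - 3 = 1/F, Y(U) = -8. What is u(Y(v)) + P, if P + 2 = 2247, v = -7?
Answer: 35943/16 ≈ 2246.4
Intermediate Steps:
P = 2245 (P = -2 + 2247 = 2245)
u(F) = 3/2 + 1/(2*F)
u(Y(v)) + P = (½)*(1 + 3*(-8))/(-8) + 2245 = (½)*(-⅛)*(1 - 24) + 2245 = (½)*(-⅛)*(-23) + 2245 = 23/16 + 2245 = 35943/16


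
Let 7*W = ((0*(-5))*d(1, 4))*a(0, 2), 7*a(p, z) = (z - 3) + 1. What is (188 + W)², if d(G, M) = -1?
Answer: 35344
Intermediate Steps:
a(p, z) = -2/7 + z/7 (a(p, z) = ((z - 3) + 1)/7 = ((-3 + z) + 1)/7 = (-2 + z)/7 = -2/7 + z/7)
W = 0 (W = (((0*(-5))*(-1))*(-2/7 + (⅐)*2))/7 = ((0*(-1))*(-2/7 + 2/7))/7 = (0*0)/7 = (⅐)*0 = 0)
(188 + W)² = (188 + 0)² = 188² = 35344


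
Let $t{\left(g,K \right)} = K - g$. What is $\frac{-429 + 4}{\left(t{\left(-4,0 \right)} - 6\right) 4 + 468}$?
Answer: $- \frac{85}{92} \approx -0.92391$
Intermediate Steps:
$\frac{-429 + 4}{\left(t{\left(-4,0 \right)} - 6\right) 4 + 468} = \frac{-429 + 4}{\left(\left(0 - -4\right) - 6\right) 4 + 468} = - \frac{425}{\left(\left(0 + 4\right) - 6\right) 4 + 468} = - \frac{425}{\left(4 - 6\right) 4 + 468} = - \frac{425}{\left(-2\right) 4 + 468} = - \frac{425}{-8 + 468} = - \frac{425}{460} = \left(-425\right) \frac{1}{460} = - \frac{85}{92}$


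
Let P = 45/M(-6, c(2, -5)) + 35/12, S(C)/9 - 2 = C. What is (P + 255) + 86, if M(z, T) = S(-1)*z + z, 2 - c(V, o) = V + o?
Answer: 2059/6 ≈ 343.17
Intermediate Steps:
S(C) = 18 + 9*C
c(V, o) = 2 - V - o (c(V, o) = 2 - (V + o) = 2 + (-V - o) = 2 - V - o)
M(z, T) = 10*z (M(z, T) = (18 + 9*(-1))*z + z = (18 - 9)*z + z = 9*z + z = 10*z)
P = 13/6 (P = 45/((10*(-6))) + 35/12 = 45/(-60) + 35*(1/12) = 45*(-1/60) + 35/12 = -¾ + 35/12 = 13/6 ≈ 2.1667)
(P + 255) + 86 = (13/6 + 255) + 86 = 1543/6 + 86 = 2059/6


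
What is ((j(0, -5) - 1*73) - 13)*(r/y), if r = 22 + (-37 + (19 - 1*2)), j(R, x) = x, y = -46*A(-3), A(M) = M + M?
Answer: -91/138 ≈ -0.65942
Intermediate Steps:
A(M) = 2*M
y = 276 (y = -92*(-3) = -46*(-6) = 276)
r = 2 (r = 22 + (-37 + (19 - 2)) = 22 + (-37 + 17) = 22 - 20 = 2)
((j(0, -5) - 1*73) - 13)*(r/y) = ((-5 - 1*73) - 13)*(2/276) = ((-5 - 73) - 13)*(2*(1/276)) = (-78 - 13)*(1/138) = -91*1/138 = -91/138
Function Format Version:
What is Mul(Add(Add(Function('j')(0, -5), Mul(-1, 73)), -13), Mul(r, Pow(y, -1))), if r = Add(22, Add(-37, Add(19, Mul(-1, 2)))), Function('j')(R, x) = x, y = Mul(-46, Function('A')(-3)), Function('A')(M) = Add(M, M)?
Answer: Rational(-91, 138) ≈ -0.65942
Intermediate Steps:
Function('A')(M) = Mul(2, M)
y = 276 (y = Mul(-46, Mul(2, -3)) = Mul(-46, -6) = 276)
r = 2 (r = Add(22, Add(-37, Add(19, -2))) = Add(22, Add(-37, 17)) = Add(22, -20) = 2)
Mul(Add(Add(Function('j')(0, -5), Mul(-1, 73)), -13), Mul(r, Pow(y, -1))) = Mul(Add(Add(-5, Mul(-1, 73)), -13), Mul(2, Pow(276, -1))) = Mul(Add(Add(-5, -73), -13), Mul(2, Rational(1, 276))) = Mul(Add(-78, -13), Rational(1, 138)) = Mul(-91, Rational(1, 138)) = Rational(-91, 138)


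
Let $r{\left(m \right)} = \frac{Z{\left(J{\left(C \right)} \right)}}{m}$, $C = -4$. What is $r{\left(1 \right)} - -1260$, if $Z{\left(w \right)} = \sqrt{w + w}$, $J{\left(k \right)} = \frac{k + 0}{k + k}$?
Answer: $1261$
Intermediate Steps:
$J{\left(k \right)} = \frac{1}{2}$ ($J{\left(k \right)} = \frac{k}{2 k} = k \frac{1}{2 k} = \frac{1}{2}$)
$Z{\left(w \right)} = \sqrt{2} \sqrt{w}$ ($Z{\left(w \right)} = \sqrt{2 w} = \sqrt{2} \sqrt{w}$)
$r{\left(m \right)} = \frac{1}{m}$ ($r{\left(m \right)} = \frac{\sqrt{2} \sqrt{\frac{1}{2}}}{m} = \frac{\sqrt{2} \frac{\sqrt{2}}{2}}{m} = 1 \frac{1}{m} = \frac{1}{m}$)
$r{\left(1 \right)} - -1260 = 1^{-1} - -1260 = 1 + 1260 = 1261$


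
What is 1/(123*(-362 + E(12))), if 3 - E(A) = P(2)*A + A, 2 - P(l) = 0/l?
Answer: -1/48585 ≈ -2.0582e-5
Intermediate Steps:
P(l) = 2 (P(l) = 2 - 0/l = 2 - 1*0 = 2 + 0 = 2)
E(A) = 3 - 3*A (E(A) = 3 - (2*A + A) = 3 - 3*A)
1/(123*(-362 + E(12))) = 1/(123*(-362 + (3 - 3*12))) = 1/(123*(-362 + (3 - 36))) = 1/(123*(-362 - 33)) = 1/(123*(-395)) = 1/(-48585) = -1/48585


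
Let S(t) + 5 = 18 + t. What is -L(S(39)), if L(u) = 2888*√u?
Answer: -5776*√13 ≈ -20826.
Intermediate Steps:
S(t) = 13 + t (S(t) = -5 + (18 + t) = 13 + t)
-L(S(39)) = -2888*√(13 + 39) = -2888*√52 = -2888*2*√13 = -5776*√13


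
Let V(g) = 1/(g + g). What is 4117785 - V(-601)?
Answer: 4949577571/1202 ≈ 4.1178e+6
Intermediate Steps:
V(g) = 1/(2*g)
4117785 - V(-601) = 4117785 - 1/(2*(-601)) = 4117785 - (-1)/(2*601) = 4117785 - 1*(-1/1202) = 4117785 + 1/1202 = 4949577571/1202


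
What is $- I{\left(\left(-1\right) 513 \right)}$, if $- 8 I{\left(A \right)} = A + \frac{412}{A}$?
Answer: $- \frac{263581}{4104} \approx -64.225$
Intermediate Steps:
$I{\left(A \right)} = - \frac{103}{2 A} - \frac{A}{8}$ ($I{\left(A \right)} = - \frac{A + \frac{412}{A}}{8} = - \frac{103}{2 A} - \frac{A}{8}$)
$- I{\left(\left(-1\right) 513 \right)} = - \frac{-412 - \left(\left(-1\right) 513\right)^{2}}{8 \left(\left(-1\right) 513\right)} = - \frac{-412 - \left(-513\right)^{2}}{8 \left(-513\right)} = - \frac{\left(-1\right) \left(-412 - 263169\right)}{8 \cdot 513} = - \frac{\left(-1\right) \left(-263581\right)}{8 \cdot 513} = \left(-1\right) \frac{263581}{4104} = - \frac{263581}{4104}$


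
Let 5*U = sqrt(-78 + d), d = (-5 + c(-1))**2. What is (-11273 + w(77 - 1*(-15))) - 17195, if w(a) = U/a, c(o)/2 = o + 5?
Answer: -28468 + I*sqrt(69)/460 ≈ -28468.0 + 0.018058*I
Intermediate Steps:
c(o) = 10 + 2*o (c(o) = 2*(o + 5) = 2*(5 + o) = 10 + 2*o)
d = 9 (d = (-5 + (10 + 2*(-1)))**2 = (-5 + (10 - 2))**2 = (-5 + 8)**2 = 3**2 = 9)
U = I*sqrt(69)/5 (U = sqrt(-78 + 9)/5 = sqrt(-69)/5 = (I*sqrt(69))/5 = I*sqrt(69)/5 ≈ 1.6613*I)
w(a) = I*sqrt(69)/(5*a) (w(a) = (I*sqrt(69)/5)/a = I*sqrt(69)/(5*a))
(-11273 + w(77 - 1*(-15))) - 17195 = (-11273 + I*sqrt(69)/(5*(77 - 1*(-15)))) - 17195 = (-11273 + I*sqrt(69)/(5*(77 + 15))) - 17195 = (-11273 + (1/5)*I*sqrt(69)/92) - 17195 = (-11273 + (1/5)*I*sqrt(69)*(1/92)) - 17195 = (-11273 + I*sqrt(69)/460) - 17195 = -28468 + I*sqrt(69)/460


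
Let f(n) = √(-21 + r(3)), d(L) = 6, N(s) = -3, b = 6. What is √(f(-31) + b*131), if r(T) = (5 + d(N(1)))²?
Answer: 2*√199 ≈ 28.213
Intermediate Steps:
r(T) = 121 (r(T) = (5 + 6)² = 11² = 121)
f(n) = 10 (f(n) = √(-21 + 121) = √100 = 10)
√(f(-31) + b*131) = √(10 + 6*131) = √(10 + 786) = √796 = 2*√199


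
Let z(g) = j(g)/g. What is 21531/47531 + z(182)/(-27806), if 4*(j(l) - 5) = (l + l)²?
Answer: 107387104953/240539751452 ≈ 0.44644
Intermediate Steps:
j(l) = 5 + l² (j(l) = 5 + (l + l)²/4 = 5 + (2*l)²/4 = 5 + (4*l²)/4 = 5 + l²)
z(g) = (5 + g²)/g
21531/47531 + z(182)/(-27806) = 21531/47531 + (182 + 5/182)/(-27806) = 21531*(1/47531) + (182 + 5*(1/182))*(-1/27806) = 21531/47531 + (182 + 5/182)*(-1/27806) = 21531/47531 + (33129/182)*(-1/27806) = 21531/47531 - 33129/5060692 = 107387104953/240539751452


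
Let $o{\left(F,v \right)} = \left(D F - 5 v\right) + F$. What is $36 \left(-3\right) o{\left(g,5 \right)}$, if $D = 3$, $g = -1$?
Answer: $3132$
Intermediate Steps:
$o{\left(F,v \right)} = - 5 v + 4 F$ ($o{\left(F,v \right)} = \left(3 F - 5 v\right) + F = \left(- 5 v + 3 F\right) + F = - 5 v + 4 F$)
$36 \left(-3\right) o{\left(g,5 \right)} = 36 \left(-3\right) \left(\left(-5\right) 5 + 4 \left(-1\right)\right) = - 108 \left(-25 - 4\right) = \left(-108\right) \left(-29\right) = 3132$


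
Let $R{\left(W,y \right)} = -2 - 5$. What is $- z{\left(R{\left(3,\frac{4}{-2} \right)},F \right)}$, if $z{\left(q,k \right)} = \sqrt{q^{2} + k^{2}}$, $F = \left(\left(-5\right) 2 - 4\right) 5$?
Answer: $- 7 \sqrt{101} \approx -70.349$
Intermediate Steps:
$R{\left(W,y \right)} = -7$ ($R{\left(W,y \right)} = -2 - 5 = -7$)
$F = -70$ ($F = \left(-10 - 4\right) 5 = \left(-14\right) 5 = -70$)
$z{\left(q,k \right)} = \sqrt{k^{2} + q^{2}}$
$- z{\left(R{\left(3,\frac{4}{-2} \right)},F \right)} = - \sqrt{\left(-70\right)^{2} + \left(-7\right)^{2}} = - \sqrt{4900 + 49} = - \sqrt{4949} = - 7 \sqrt{101}$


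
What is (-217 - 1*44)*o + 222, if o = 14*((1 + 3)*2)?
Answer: -29010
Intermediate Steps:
o = 112 (o = 14*(4*2) = 14*8 = 112)
(-217 - 1*44)*o + 222 = (-217 - 1*44)*112 + 222 = (-217 - 44)*112 + 222 = -261*112 + 222 = -29232 + 222 = -29010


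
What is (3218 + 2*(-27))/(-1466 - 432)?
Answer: -1582/949 ≈ -1.6670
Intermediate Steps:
(3218 + 2*(-27))/(-1466 - 432) = (3218 - 54)/(-1898) = 3164*(-1/1898) = -1582/949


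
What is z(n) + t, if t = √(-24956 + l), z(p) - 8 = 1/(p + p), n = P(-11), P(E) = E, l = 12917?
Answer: 175/22 + I*√12039 ≈ 7.9545 + 109.72*I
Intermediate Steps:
n = -11
z(p) = 8 + 1/(2*p) (z(p) = 8 + 1/(p + p) = 8 + 1/(2*p))
t = I*√12039 (t = √(-24956 + 12917) = √(-12039) = I*√12039 ≈ 109.72*I)
z(n) + t = (8 + (½)/(-11)) + I*√12039 = (8 + (½)*(-1/11)) + I*√12039 = (8 - 1/22) + I*√12039 = 175/22 + I*√12039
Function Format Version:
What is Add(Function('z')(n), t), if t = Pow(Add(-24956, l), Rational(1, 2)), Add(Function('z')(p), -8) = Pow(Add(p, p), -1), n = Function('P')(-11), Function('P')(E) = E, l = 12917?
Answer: Add(Rational(175, 22), Mul(I, Pow(12039, Rational(1, 2)))) ≈ Add(7.9545, Mul(109.72, I))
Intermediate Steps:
n = -11
Function('z')(p) = Add(8, Mul(Rational(1, 2), Pow(p, -1))) (Function('z')(p) = Add(8, Pow(Add(p, p), -1)) = Add(8, Pow(Mul(2, p), -1)) = Add(8, Mul(Rational(1, 2), Pow(p, -1))))
t = Mul(I, Pow(12039, Rational(1, 2))) (t = Pow(Add(-24956, 12917), Rational(1, 2)) = Pow(-12039, Rational(1, 2)) = Mul(I, Pow(12039, Rational(1, 2))) ≈ Mul(109.72, I))
Add(Function('z')(n), t) = Add(Add(8, Mul(Rational(1, 2), Pow(-11, -1))), Mul(I, Pow(12039, Rational(1, 2)))) = Add(Add(8, Mul(Rational(1, 2), Rational(-1, 11))), Mul(I, Pow(12039, Rational(1, 2)))) = Add(Add(8, Rational(-1, 22)), Mul(I, Pow(12039, Rational(1, 2)))) = Add(Rational(175, 22), Mul(I, Pow(12039, Rational(1, 2))))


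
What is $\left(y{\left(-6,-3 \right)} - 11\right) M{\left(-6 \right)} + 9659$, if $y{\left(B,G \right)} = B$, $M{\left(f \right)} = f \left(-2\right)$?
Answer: $9455$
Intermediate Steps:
$M{\left(f \right)} = - 2 f$
$\left(y{\left(-6,-3 \right)} - 11\right) M{\left(-6 \right)} + 9659 = \left(-6 - 11\right) \left(\left(-2\right) \left(-6\right)\right) + 9659 = \left(-17\right) 12 + 9659 = -204 + 9659 = 9455$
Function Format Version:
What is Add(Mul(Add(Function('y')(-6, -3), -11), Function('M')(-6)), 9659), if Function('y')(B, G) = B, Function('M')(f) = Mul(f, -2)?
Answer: 9455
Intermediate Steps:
Function('M')(f) = Mul(-2, f)
Add(Mul(Add(Function('y')(-6, -3), -11), Function('M')(-6)), 9659) = Add(Mul(Add(-6, -11), Mul(-2, -6)), 9659) = Add(Mul(-17, 12), 9659) = Add(-204, 9659) = 9455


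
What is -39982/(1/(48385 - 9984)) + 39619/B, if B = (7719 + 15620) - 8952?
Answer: -22089062887015/14387 ≈ -1.5353e+9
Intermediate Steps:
B = 14387 (B = 23339 - 8952 = 14387)
-39982/(1/(48385 - 9984)) + 39619/B = -39982/(1/(48385 - 9984)) + 39619/14387 = -39982/(1/38401) + 39619*(1/14387) = -39982/1/38401 + 39619/14387 = -39982*38401 + 39619/14387 = -1535348782 + 39619/14387 = -22089062887015/14387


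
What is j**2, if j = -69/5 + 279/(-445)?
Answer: 1648656/7921 ≈ 208.14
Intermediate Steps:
j = -1284/89 (j = -69*1/5 + 279*(-1/445) = -69/5 - 279/445 = -1284/89 ≈ -14.427)
j**2 = (-1284/89)**2 = 1648656/7921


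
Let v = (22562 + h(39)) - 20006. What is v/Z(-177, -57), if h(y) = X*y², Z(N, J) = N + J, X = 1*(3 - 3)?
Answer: -142/13 ≈ -10.923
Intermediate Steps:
X = 0 (X = 1*0 = 0)
Z(N, J) = J + N
h(y) = 0 (h(y) = 0*y² = 0)
v = 2556 (v = (22562 + 0) - 20006 = 22562 - 20006 = 2556)
v/Z(-177, -57) = 2556/(-57 - 177) = 2556/(-234) = 2556*(-1/234) = -142/13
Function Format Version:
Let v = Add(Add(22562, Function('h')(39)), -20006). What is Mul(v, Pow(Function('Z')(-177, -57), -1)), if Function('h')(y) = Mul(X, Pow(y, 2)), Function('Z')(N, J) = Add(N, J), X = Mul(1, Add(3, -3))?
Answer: Rational(-142, 13) ≈ -10.923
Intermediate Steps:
X = 0 (X = Mul(1, 0) = 0)
Function('Z')(N, J) = Add(J, N)
Function('h')(y) = 0 (Function('h')(y) = Mul(0, Pow(y, 2)) = 0)
v = 2556 (v = Add(Add(22562, 0), -20006) = Add(22562, -20006) = 2556)
Mul(v, Pow(Function('Z')(-177, -57), -1)) = Mul(2556, Pow(Add(-57, -177), -1)) = Mul(2556, Pow(-234, -1)) = Mul(2556, Rational(-1, 234)) = Rational(-142, 13)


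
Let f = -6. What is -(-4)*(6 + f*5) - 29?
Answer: -125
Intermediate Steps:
-(-4)*(6 + f*5) - 29 = -(-4)*(6 - 6*5) - 29 = -(-4)*(6 - 30) - 29 = -(-4)*(-24) - 29 = -4*24 - 29 = -96 - 29 = -125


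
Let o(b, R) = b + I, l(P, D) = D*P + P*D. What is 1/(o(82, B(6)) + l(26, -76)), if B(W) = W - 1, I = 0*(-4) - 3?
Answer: -1/3873 ≈ -0.00025820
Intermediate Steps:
I = -3 (I = 0 - 3 = -3)
l(P, D) = 2*D*P (l(P, D) = D*P + D*P = 2*D*P)
B(W) = -1 + W
o(b, R) = -3 + b (o(b, R) = b - 3 = -3 + b)
1/(o(82, B(6)) + l(26, -76)) = 1/((-3 + 82) + 2*(-76)*26) = 1/(79 - 3952) = 1/(-3873) = -1/3873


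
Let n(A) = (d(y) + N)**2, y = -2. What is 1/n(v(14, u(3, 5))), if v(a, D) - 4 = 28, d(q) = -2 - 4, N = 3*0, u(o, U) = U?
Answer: 1/36 ≈ 0.027778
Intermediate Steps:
N = 0
d(q) = -6
v(a, D) = 32 (v(a, D) = 4 + 28 = 32)
n(A) = 36 (n(A) = (-6 + 0)**2 = (-6)**2 = 36)
1/n(v(14, u(3, 5))) = 1/36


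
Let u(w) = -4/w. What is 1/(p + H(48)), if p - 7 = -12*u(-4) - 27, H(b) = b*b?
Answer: 1/2272 ≈ 0.00044014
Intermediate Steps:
H(b) = b²
p = -32 (p = 7 + (-(-48)/(-4) - 27) = 7 + (-(-48)*(-1)/4 - 27) = 7 + (-12*1 - 27) = 7 + (-12 - 27) = 7 - 39 = -32)
1/(p + H(48)) = 1/(-32 + 48²) = 1/(-32 + 2304) = 1/2272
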